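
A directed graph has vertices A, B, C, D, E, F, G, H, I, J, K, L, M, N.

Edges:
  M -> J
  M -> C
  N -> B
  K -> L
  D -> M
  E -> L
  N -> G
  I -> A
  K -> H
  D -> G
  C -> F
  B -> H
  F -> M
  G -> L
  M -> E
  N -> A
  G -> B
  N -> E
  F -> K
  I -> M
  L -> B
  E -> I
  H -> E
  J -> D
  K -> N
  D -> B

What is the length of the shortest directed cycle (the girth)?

3

For each vertex v, BFS finds the shortest path from v back to v.
The shortest such closed walk is C → F → M → C, length 3.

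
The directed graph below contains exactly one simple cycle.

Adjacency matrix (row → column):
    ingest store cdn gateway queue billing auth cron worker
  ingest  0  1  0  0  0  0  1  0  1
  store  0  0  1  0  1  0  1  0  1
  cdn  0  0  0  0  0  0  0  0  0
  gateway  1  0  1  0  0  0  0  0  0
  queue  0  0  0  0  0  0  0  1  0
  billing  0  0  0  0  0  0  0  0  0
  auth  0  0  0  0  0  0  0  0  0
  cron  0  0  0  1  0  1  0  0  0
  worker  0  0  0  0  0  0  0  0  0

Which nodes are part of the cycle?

DFS with gray/black marking from cron:
cron gray
  billing gray
  billing black
  gateway gray
    ingest gray
      auth gray
      auth black
      worker gray
      worker black
      store gray
        queue gray
          queue→cron: cron is gray → back edge
Back edge closes the cycle cron → gateway → ingest → store → queue → cron; its vertices are {cron, queue, store, ingest, gateway}.

cron, queue, store, ingest, gateway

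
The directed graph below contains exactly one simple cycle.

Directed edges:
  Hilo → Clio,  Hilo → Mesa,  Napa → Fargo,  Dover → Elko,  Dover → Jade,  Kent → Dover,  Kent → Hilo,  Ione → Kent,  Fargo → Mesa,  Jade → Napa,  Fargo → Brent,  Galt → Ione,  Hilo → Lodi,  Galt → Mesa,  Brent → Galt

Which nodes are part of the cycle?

DFS with gray/black marking from Kent:
Kent gray
  Dover gray
    Jade gray
      Napa gray
        Fargo gray
          Brent gray
            Galt gray
              Mesa gray
              Mesa black
              Ione gray
                Ione→Kent: Kent is gray → back edge
Back edge closes the cycle Kent → Dover → Jade → Napa → Fargo → Brent → Galt → Ione → Kent; its vertices are {Galt, Ione, Jade, Kent, Napa, Brent, Dover, Fargo}.

Galt, Ione, Jade, Kent, Napa, Brent, Dover, Fargo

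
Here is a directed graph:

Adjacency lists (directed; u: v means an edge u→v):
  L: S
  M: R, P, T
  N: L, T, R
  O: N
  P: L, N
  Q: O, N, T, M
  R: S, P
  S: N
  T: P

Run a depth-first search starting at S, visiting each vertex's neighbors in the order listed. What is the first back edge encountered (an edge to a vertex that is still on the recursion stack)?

L->S

DFS from S (visiting each vertex's neighbors in the order listed); mark gray on enter, black on exit:
S gray
  N gray
    L gray
      L→S: S is gray → back edge
First back edge: L → S.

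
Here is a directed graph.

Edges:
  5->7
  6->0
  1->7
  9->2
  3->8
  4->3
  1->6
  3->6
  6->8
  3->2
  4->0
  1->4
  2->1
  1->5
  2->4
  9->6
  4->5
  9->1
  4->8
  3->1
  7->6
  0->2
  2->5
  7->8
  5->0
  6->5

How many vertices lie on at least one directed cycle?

8

A vertex is on a directed cycle iff it belongs to a strongly connected component of size ≥ 2 (or has a self-loop).
The vertices on cycles are {0, 1, 2, 3, 4, 5, 6, 7} — 8 in total.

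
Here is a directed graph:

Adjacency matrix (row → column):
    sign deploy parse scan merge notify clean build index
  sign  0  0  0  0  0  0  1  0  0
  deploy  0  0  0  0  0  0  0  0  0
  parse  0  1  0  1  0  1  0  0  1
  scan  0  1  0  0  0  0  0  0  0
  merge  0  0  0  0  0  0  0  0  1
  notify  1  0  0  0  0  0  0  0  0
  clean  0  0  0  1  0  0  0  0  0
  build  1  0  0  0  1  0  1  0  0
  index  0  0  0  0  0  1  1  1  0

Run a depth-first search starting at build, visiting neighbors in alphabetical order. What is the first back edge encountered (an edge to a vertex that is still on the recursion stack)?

index→build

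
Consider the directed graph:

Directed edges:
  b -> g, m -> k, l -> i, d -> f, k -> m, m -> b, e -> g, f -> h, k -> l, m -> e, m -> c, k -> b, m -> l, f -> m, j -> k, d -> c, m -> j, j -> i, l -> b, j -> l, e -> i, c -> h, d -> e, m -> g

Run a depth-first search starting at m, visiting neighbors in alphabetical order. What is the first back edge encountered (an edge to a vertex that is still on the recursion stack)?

k→m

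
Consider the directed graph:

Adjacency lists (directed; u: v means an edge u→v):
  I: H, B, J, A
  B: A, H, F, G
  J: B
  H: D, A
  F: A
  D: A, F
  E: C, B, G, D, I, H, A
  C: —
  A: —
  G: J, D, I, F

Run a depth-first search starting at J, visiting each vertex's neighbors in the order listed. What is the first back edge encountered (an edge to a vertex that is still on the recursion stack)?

G→J

DFS from J (visiting each vertex's neighbors in the order listed); mark gray on enter, black on exit:
J gray
  B gray
    A gray
    A black
    H gray
      D gray
        D→A: A black — skip
        F gray
          F→A: A black — skip
        F black
      D black
      H→A: A black — skip
    H black
    B→F: F black — skip
    G gray
      G→J: J is gray → back edge
First back edge: G → J.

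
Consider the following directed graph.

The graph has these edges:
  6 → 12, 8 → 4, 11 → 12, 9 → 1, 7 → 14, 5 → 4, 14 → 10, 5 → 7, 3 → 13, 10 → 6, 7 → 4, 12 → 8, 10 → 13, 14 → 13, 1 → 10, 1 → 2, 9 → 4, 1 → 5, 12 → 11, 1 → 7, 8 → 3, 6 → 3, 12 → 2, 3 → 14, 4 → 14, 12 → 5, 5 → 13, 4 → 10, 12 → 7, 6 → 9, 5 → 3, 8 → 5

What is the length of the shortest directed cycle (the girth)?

2

For each vertex v, BFS finds the shortest path from v back to v.
The shortest such closed walk is 12 → 11 → 12, length 2.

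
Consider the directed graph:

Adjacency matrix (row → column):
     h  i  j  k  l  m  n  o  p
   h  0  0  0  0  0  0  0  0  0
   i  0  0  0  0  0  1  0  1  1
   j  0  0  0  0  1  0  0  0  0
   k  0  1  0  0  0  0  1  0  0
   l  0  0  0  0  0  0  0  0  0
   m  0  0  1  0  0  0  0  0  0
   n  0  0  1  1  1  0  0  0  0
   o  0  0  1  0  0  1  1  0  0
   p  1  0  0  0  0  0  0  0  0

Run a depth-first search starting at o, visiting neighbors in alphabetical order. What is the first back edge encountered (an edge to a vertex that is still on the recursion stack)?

DFS from o (visiting neighbors in alphabetical order); mark gray on enter, black on exit:
o gray
  j gray
    l gray
    l black
  j black
  m gray
    m→j: j black — skip
  m black
  n gray
    n→j: j black — skip
    k gray
      i gray
        i→m: m black — skip
        i→o: o is gray → back edge
First back edge: i → o.

i→o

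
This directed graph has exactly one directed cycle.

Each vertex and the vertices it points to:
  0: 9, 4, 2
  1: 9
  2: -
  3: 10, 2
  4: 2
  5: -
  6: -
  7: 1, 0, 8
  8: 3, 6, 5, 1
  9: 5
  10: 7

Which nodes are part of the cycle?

DFS with gray/black marking from 7:
7 gray
  1 gray
    9 gray
      5 gray
      5 black
    9 black
  1 black
  0 gray
    0→9: 9 black — skip
    4 gray
      2 gray
      2 black
    4 black
    0→2: 2 black — skip
  0 black
  8 gray
    3 gray
      10 gray
        10→7: 7 is gray → back edge
Back edge closes the cycle 7 → 8 → 3 → 10 → 7; its vertices are {3, 7, 8, 10}.

3, 7, 8, 10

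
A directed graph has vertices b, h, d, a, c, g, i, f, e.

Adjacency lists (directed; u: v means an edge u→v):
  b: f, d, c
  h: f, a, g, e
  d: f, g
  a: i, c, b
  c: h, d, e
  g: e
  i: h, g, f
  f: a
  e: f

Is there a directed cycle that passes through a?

a is on a cycle iff a can reach itself via ≥1 edge.
a → i → h → a — yes.

Yes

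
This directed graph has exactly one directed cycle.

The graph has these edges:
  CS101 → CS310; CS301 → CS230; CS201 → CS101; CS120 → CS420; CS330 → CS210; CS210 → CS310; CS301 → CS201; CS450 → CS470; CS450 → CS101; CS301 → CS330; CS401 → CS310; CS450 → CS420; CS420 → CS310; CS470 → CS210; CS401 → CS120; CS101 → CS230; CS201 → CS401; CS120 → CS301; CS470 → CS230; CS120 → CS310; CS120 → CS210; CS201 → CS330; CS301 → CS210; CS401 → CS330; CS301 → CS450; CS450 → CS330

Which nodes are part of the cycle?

CS120, CS201, CS301, CS401

DFS with gray/black marking from CS120:
CS120 gray
  CS301 gray
    CS330 gray
      CS210 gray
        CS310 gray
        CS310 black
      CS210 black
    CS330 black
    CS301→CS210: CS210 black — skip
    CS201 gray
      CS401 gray
        CS401→CS330: CS330 black — skip
        CS401→CS120: CS120 is gray → back edge
Back edge closes the cycle CS120 → CS301 → CS201 → CS401 → CS120; its vertices are {CS120, CS201, CS301, CS401}.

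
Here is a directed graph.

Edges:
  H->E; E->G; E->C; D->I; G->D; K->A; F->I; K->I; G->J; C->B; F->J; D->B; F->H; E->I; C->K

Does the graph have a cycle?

No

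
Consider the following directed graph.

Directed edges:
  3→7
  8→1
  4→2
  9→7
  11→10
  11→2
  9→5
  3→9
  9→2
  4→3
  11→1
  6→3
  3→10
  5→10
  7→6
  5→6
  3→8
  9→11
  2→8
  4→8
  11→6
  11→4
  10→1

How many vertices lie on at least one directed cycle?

7

A vertex is on a directed cycle iff it belongs to a strongly connected component of size ≥ 2 (or has a self-loop).
The vertices on cycles are {3, 4, 5, 6, 7, 9, 11} — 7 in total.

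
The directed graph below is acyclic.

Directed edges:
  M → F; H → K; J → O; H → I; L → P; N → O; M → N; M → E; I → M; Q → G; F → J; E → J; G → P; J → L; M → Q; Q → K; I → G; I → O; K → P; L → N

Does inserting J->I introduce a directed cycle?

Yes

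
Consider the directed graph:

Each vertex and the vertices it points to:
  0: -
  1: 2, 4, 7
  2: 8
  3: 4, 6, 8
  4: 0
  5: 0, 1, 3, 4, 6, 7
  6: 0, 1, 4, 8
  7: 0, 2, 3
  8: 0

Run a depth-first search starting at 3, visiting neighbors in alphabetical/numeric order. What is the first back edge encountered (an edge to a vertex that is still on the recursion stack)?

DFS from 3 (visiting neighbors in alphabetical/numeric order); mark gray on enter, black on exit:
3 gray
  4 gray
    0 gray
    0 black
  4 black
  6 gray
    6→0: 0 black — skip
    1 gray
      2 gray
        8 gray
          8→0: 0 black — skip
        8 black
      2 black
      1→4: 4 black — skip
      7 gray
        7→0: 0 black — skip
        7→2: 2 black — skip
        7→3: 3 is gray → back edge
First back edge: 7 → 3.

7→3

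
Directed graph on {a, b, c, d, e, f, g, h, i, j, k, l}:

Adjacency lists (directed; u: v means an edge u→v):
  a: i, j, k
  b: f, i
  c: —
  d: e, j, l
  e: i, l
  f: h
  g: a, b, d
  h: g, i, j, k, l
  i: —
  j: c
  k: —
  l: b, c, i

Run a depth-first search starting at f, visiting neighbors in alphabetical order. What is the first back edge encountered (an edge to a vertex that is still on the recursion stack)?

b→f

DFS from f (visiting neighbors in alphabetical order); mark gray on enter, black on exit:
f gray
  h gray
    g gray
      a gray
        i gray
        i black
        j gray
          c gray
          c black
        j black
        k gray
        k black
      a black
      b gray
        b→f: f is gray → back edge
First back edge: b → f.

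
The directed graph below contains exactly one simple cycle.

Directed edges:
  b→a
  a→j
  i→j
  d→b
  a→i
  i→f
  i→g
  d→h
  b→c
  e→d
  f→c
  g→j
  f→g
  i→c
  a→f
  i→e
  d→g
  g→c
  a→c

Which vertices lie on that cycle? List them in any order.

a, b, d, e, i

DFS with gray/black marking from b:
b gray
  a gray
    j gray
    j black
    c gray
    c black
    i gray
      e gray
        d gray
          d→b: b is gray → back edge
Back edge closes the cycle b → a → i → e → d → b; its vertices are {a, b, d, e, i}.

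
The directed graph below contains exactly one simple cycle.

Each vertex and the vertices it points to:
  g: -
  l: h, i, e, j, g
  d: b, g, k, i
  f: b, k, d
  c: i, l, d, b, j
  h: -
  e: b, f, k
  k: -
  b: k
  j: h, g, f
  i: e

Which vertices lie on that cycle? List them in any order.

DFS with gray/black marking from d:
d gray
  b gray
    k gray
    k black
  b black
  g gray
  g black
  d→k: k black — skip
  i gray
    e gray
      e→b: b black — skip
      f gray
        f→b: b black — skip
        f→k: k black — skip
        f→d: d is gray → back edge
Back edge closes the cycle d → i → e → f → d; its vertices are {d, e, f, i}.

d, e, f, i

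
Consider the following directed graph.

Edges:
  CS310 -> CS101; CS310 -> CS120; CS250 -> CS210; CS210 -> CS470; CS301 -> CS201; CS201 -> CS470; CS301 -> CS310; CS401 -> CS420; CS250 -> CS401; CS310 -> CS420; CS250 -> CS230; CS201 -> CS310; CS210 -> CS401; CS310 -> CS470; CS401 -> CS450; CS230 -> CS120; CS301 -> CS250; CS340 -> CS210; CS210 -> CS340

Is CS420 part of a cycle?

No

CS420 lies on a cycle iff there is a path from CS420 back to itself.
Exploring from CS420, it never reaches itself; equivalently, its strongly connected component is a singleton.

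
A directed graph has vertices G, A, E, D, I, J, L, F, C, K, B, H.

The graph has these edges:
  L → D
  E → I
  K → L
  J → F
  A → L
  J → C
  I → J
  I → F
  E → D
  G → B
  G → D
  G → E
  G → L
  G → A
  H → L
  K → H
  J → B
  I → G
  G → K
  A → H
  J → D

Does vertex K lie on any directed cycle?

K lies on a cycle iff there is a path from K back to itself.
Exploring from K, it never reaches itself; equivalently, its strongly connected component is a singleton.

No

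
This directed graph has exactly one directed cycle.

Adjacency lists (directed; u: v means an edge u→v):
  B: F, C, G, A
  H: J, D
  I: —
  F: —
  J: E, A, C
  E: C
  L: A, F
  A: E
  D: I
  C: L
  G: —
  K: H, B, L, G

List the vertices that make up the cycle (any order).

A, C, E, L

DFS with gray/black marking from L:
L gray
  A gray
    E gray
      C gray
        C→L: L is gray → back edge
Back edge closes the cycle L → A → E → C → L; its vertices are {A, C, E, L}.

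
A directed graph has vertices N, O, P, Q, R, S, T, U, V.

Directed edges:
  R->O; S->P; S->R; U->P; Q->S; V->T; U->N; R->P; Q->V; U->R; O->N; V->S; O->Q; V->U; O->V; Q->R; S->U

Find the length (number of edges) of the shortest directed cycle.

3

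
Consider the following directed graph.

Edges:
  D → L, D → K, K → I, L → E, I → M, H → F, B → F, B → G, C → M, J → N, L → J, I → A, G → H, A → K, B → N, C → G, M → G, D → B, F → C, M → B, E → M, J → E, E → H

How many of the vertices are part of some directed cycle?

A vertex is on a directed cycle iff it belongs to a strongly connected component of size ≥ 2 (or has a self-loop).
The vertices on cycles are {A, B, C, F, G, H, I, K, M} — 9 in total.

9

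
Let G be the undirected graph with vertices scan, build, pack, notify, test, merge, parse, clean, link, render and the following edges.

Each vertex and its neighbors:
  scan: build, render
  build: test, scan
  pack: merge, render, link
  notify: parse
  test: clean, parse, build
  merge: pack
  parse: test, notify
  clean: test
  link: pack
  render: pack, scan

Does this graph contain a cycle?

No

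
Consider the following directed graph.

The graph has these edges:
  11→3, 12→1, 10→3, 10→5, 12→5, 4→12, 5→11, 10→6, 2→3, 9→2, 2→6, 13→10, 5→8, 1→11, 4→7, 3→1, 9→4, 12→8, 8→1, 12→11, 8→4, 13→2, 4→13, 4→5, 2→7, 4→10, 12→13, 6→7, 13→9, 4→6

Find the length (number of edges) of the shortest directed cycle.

For each vertex v, BFS finds the shortest path from v back to v.
The shortest such closed walk is 4 → 5 → 8 → 4, length 3.

3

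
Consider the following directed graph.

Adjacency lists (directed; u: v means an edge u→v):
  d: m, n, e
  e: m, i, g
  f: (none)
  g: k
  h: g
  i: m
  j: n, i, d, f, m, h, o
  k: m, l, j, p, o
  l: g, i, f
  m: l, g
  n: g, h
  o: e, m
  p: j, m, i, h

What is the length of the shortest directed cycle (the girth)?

3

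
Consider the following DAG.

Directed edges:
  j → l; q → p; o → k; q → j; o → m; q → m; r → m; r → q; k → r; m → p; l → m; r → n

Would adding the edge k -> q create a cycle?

Adding k→q creates a cycle iff q can already reach k.
Explore from q: no path reaches k. The graph stays acyclic.

No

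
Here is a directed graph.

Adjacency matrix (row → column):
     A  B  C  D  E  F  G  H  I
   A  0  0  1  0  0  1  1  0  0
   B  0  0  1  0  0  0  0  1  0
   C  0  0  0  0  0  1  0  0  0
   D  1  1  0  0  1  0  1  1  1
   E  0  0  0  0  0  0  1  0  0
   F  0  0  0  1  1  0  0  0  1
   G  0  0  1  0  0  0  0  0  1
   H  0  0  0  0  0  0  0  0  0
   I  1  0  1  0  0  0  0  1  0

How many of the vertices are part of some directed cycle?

A vertex is on a directed cycle iff it belongs to a strongly connected component of size ≥ 2 (or has a self-loop).
The vertices on cycles are {A, B, C, D, E, F, G, I} — 8 in total.

8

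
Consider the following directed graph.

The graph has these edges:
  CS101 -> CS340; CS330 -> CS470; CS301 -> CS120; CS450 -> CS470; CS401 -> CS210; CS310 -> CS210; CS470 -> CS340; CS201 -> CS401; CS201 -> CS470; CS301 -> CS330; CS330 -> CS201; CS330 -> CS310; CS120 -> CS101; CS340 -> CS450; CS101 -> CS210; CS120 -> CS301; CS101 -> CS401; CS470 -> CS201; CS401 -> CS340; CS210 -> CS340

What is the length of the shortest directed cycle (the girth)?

For each vertex v, BFS finds the shortest path from v back to v.
The shortest such closed walk is CS120 → CS301 → CS120, length 2.

2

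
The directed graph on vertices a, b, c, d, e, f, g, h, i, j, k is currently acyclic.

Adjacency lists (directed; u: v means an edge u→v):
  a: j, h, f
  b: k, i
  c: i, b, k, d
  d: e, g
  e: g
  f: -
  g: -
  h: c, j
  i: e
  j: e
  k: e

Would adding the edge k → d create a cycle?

No

Adding k→d creates a cycle iff d can already reach k.
Explore from d: no path reaches k. The graph stays acyclic.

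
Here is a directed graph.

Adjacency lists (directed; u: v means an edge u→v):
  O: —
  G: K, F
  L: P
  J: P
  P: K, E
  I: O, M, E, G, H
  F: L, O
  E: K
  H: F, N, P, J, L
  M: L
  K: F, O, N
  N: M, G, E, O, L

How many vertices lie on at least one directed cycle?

8

A vertex is on a directed cycle iff it belongs to a strongly connected component of size ≥ 2 (or has a self-loop).
The vertices on cycles are {E, F, G, K, L, M, N, P} — 8 in total.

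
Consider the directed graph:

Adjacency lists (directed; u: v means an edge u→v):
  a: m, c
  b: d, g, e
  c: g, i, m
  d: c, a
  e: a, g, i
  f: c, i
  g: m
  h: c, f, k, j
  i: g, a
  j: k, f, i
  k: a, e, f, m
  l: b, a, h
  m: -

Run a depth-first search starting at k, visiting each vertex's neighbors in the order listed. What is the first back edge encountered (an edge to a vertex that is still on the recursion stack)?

i->a

DFS from k (visiting each vertex's neighbors in the order listed); mark gray on enter, black on exit:
k gray
  a gray
    m gray
    m black
    c gray
      g gray
        g→m: m black — skip
      g black
      i gray
        i→g: g black — skip
        i→a: a is gray → back edge
First back edge: i → a.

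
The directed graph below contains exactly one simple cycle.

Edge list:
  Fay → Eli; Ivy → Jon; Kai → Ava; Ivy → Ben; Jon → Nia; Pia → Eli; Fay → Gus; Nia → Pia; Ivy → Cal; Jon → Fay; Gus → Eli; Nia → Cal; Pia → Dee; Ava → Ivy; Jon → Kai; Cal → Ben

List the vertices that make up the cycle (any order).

DFS with gray/black marking from Jon:
Jon gray
  Fay gray
    Eli gray
    Eli black
    Gus gray
      Gus→Eli: Eli black — skip
    Gus black
  Fay black
  Kai gray
    Ava gray
      Ivy gray
        Ivy→Jon: Jon is gray → back edge
Back edge closes the cycle Jon → Kai → Ava → Ivy → Jon; its vertices are {Ava, Ivy, Jon, Kai}.

Ava, Ivy, Jon, Kai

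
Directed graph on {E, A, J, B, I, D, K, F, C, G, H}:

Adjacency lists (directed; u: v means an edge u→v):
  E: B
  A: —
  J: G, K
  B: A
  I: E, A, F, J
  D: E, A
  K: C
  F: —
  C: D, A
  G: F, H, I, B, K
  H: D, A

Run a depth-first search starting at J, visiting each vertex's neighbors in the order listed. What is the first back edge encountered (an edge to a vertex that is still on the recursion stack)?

I->J

DFS from J (visiting each vertex's neighbors in the order listed); mark gray on enter, black on exit:
J gray
  G gray
    F gray
    F black
    H gray
      D gray
        E gray
          B gray
            A gray
            A black
          B black
        E black
        D→A: A black — skip
      D black
      H→A: A black — skip
    H black
    I gray
      I→E: E black — skip
      I→A: A black — skip
      I→F: F black — skip
      I→J: J is gray → back edge
First back edge: I → J.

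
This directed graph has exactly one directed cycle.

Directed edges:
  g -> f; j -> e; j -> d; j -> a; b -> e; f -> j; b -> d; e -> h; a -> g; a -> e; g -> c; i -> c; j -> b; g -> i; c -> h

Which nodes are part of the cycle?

a, f, g, j

DFS with gray/black marking from j:
j gray
  e gray
    h gray
    h black
  e black
  d gray
  d black
  b gray
    b→e: e black — skip
    b→d: d black — skip
  b black
  a gray
    a→e: e black — skip
    g gray
      c gray
        c→h: h black — skip
      c black
      i gray
        i→c: c black — skip
      i black
      f gray
        f→j: j is gray → back edge
Back edge closes the cycle j → a → g → f → j; its vertices are {a, f, g, j}.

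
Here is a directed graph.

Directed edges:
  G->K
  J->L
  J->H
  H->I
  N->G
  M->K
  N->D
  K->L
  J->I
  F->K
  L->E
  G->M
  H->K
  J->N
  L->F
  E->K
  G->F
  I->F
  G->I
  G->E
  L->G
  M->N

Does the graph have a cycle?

Yes

DFS with white/gray/black marking, starting from H:
H gray
  K gray
    L gray
      G gray
        I gray
          F gray
            F→K: K is gray → back edge
Back edge found, so a cycle exists: K → L → G → I → F → K.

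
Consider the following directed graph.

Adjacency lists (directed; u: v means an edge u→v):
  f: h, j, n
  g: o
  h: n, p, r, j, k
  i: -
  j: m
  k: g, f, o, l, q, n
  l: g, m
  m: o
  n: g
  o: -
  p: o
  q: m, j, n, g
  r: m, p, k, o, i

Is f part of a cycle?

Yes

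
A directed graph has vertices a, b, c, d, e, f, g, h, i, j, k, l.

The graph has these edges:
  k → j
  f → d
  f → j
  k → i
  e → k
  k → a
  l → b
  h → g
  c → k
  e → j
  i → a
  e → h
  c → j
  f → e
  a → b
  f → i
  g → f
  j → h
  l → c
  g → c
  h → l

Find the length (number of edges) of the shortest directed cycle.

4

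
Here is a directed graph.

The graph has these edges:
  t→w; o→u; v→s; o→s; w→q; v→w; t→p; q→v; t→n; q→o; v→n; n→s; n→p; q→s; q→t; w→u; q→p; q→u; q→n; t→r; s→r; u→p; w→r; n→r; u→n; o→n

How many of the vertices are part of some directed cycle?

4

A vertex is on a directed cycle iff it belongs to a strongly connected component of size ≥ 2 (or has a self-loop).
The vertices on cycles are {q, t, v, w} — 4 in total.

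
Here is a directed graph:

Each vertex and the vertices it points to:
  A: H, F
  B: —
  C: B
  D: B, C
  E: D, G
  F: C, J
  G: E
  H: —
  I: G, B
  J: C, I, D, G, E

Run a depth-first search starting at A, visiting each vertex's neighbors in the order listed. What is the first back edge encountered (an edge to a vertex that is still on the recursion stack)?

E→G

DFS from A (visiting each vertex's neighbors in the order listed); mark gray on enter, black on exit:
A gray
  H gray
  H black
  F gray
    C gray
      B gray
      B black
    C black
    J gray
      J→C: C black — skip
      I gray
        G gray
          E gray
            D gray
              D→B: B black — skip
              D→C: C black — skip
            D black
            E→G: G is gray → back edge
First back edge: E → G.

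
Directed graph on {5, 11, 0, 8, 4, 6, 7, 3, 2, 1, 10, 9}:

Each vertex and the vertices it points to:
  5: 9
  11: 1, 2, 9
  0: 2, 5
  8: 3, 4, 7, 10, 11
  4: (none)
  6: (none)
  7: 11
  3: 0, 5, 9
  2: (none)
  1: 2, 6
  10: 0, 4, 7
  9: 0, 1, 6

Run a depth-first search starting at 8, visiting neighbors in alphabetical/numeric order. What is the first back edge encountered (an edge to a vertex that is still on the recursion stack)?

DFS from 8 (visiting neighbors in alphabetical/numeric order); mark gray on enter, black on exit:
8 gray
  3 gray
    0 gray
      2 gray
      2 black
      5 gray
        9 gray
          9→0: 0 is gray → back edge
First back edge: 9 → 0.

9→0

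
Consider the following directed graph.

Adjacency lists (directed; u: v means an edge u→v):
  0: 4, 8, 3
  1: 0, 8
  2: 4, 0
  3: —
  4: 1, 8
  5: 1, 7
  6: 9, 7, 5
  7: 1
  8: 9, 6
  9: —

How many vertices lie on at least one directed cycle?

7

A vertex is on a directed cycle iff it belongs to a strongly connected component of size ≥ 2 (or has a self-loop).
The vertices on cycles are {0, 1, 4, 5, 6, 7, 8} — 7 in total.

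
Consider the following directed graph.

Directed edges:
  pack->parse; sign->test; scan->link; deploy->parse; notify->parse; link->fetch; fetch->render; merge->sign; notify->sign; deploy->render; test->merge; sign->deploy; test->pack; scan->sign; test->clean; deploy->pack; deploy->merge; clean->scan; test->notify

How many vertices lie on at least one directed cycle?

A vertex is on a directed cycle iff it belongs to a strongly connected component of size ≥ 2 (or has a self-loop).
The vertices on cycles are {scan, sign, test, clean, merge, deploy, notify} — 7 in total.

7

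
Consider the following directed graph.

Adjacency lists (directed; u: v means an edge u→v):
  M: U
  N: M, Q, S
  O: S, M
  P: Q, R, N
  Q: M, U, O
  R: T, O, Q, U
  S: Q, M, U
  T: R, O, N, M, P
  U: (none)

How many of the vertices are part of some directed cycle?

6

A vertex is on a directed cycle iff it belongs to a strongly connected component of size ≥ 2 (or has a self-loop).
The vertices on cycles are {O, P, Q, R, S, T} — 6 in total.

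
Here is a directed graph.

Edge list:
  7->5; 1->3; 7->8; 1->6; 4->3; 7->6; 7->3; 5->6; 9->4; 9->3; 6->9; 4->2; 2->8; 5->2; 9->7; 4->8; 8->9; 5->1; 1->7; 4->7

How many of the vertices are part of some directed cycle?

8

A vertex is on a directed cycle iff it belongs to a strongly connected component of size ≥ 2 (or has a self-loop).
The vertices on cycles are {1, 2, 4, 5, 6, 7, 8, 9} — 8 in total.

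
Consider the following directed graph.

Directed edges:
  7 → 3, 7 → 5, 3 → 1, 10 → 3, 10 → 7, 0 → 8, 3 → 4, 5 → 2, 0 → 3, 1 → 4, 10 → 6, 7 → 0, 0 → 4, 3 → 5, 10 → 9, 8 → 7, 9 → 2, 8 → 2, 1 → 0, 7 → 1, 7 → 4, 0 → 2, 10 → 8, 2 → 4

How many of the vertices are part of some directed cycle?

A vertex is on a directed cycle iff it belongs to a strongly connected component of size ≥ 2 (or has a self-loop).
The vertices on cycles are {0, 1, 3, 7, 8} — 5 in total.

5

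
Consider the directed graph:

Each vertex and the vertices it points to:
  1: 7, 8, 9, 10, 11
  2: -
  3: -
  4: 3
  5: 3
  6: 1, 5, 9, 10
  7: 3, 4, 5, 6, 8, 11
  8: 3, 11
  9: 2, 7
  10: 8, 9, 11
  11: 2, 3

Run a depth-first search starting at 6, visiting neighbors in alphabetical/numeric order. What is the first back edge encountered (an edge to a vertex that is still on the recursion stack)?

DFS from 6 (visiting neighbors in alphabetical/numeric order); mark gray on enter, black on exit:
6 gray
  1 gray
    7 gray
      3 gray
      3 black
      4 gray
        4→3: 3 black — skip
      4 black
      5 gray
        5→3: 3 black — skip
      5 black
      7→6: 6 is gray → back edge
First back edge: 7 → 6.

7→6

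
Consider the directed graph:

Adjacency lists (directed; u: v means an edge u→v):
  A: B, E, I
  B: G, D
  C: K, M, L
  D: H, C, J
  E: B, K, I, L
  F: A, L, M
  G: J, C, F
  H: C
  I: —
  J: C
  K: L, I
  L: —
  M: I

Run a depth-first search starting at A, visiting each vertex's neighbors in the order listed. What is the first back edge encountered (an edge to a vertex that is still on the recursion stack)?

DFS from A (visiting each vertex's neighbors in the order listed); mark gray on enter, black on exit:
A gray
  B gray
    G gray
      J gray
        C gray
          K gray
            L gray
            L black
            I gray
            I black
          K black
          M gray
            M→I: I black — skip
          M black
          C→L: L black — skip
        C black
      J black
      G→C: C black — skip
      F gray
        F→A: A is gray → back edge
First back edge: F → A.

F→A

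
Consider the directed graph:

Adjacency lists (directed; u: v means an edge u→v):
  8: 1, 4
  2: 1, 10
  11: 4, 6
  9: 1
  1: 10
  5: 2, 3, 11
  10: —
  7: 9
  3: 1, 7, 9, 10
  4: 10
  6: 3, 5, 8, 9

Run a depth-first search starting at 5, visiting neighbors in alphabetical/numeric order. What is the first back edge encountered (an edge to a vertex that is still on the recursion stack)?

6->5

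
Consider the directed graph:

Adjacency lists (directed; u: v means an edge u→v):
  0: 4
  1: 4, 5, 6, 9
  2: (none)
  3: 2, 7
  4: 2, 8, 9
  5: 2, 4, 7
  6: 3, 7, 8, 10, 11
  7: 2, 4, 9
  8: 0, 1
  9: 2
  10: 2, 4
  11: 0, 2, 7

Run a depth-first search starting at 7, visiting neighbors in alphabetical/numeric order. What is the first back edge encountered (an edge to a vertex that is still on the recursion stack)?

0->4

DFS from 7 (visiting neighbors in alphabetical/numeric order); mark gray on enter, black on exit:
7 gray
  2 gray
  2 black
  4 gray
    4→2: 2 black — skip
    8 gray
      0 gray
        0→4: 4 is gray → back edge
First back edge: 0 → 4.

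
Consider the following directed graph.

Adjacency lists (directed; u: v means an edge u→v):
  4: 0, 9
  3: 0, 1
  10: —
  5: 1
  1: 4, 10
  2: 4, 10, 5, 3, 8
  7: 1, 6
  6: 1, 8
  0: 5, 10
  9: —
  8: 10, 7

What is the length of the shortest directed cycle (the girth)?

For each vertex v, BFS finds the shortest path from v back to v.
The shortest such closed walk is 8 → 7 → 6 → 8, length 3.

3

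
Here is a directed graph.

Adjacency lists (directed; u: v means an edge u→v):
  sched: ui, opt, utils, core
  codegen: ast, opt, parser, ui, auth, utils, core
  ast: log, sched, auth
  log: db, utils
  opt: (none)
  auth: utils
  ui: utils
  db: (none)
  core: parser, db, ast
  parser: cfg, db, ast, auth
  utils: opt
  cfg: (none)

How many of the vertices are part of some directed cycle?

A vertex is on a directed cycle iff it belongs to a strongly connected component of size ≥ 2 (or has a self-loop).
The vertices on cycles are {ast, core, sched, parser} — 4 in total.

4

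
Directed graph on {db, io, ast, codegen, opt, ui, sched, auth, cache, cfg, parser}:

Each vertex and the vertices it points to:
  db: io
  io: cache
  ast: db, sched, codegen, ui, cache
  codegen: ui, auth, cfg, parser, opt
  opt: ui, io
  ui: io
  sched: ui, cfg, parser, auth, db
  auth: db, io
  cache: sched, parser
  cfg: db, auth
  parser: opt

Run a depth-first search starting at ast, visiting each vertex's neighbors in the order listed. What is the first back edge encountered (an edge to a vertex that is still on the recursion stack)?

DFS from ast (visiting each vertex's neighbors in the order listed); mark gray on enter, black on exit:
ast gray
  db gray
    io gray
      cache gray
        sched gray
          ui gray
            ui→io: io is gray → back edge
First back edge: ui → io.

ui→io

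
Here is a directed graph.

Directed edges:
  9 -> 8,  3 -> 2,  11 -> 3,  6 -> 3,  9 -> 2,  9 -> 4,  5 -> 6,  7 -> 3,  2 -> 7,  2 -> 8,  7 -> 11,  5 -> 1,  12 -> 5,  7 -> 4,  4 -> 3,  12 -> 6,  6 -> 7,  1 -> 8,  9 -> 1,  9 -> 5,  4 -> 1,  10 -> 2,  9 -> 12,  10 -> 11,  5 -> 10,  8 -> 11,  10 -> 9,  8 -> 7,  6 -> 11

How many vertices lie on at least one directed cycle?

11

A vertex is on a directed cycle iff it belongs to a strongly connected component of size ≥ 2 (or has a self-loop).
The vertices on cycles are {1, 2, 3, 4, 5, 7, 8, 9, 10, 11, 12} — 11 in total.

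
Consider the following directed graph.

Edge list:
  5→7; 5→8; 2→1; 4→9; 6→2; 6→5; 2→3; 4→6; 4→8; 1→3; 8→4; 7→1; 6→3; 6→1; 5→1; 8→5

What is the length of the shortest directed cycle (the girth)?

For each vertex v, BFS finds the shortest path from v back to v.
The shortest such closed walk is 8 → 5 → 8, length 2.

2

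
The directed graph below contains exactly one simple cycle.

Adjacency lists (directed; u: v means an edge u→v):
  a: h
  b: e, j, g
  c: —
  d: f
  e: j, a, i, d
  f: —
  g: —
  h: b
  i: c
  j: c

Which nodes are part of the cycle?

DFS with gray/black marking from b:
b gray
  e gray
    j gray
      c gray
      c black
    j black
    a gray
      h gray
        h→b: b is gray → back edge
Back edge closes the cycle b → e → a → h → b; its vertices are {a, b, e, h}.

a, b, e, h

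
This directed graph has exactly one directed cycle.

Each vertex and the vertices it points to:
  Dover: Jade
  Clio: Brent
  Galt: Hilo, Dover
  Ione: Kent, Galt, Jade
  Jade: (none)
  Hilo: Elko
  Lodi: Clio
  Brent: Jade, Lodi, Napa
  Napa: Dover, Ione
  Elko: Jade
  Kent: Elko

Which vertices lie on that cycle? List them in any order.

DFS with gray/black marking from Lodi:
Lodi gray
  Clio gray
    Brent gray
      Jade gray
      Jade black
      Brent→Lodi: Lodi is gray → back edge
Back edge closes the cycle Lodi → Clio → Brent → Lodi; its vertices are {Clio, Lodi, Brent}.

Clio, Lodi, Brent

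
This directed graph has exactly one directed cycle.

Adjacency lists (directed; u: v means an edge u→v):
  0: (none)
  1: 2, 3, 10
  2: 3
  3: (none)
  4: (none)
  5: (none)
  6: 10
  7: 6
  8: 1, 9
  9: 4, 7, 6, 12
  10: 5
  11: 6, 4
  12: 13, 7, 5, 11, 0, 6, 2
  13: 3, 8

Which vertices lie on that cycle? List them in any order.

8, 9, 12, 13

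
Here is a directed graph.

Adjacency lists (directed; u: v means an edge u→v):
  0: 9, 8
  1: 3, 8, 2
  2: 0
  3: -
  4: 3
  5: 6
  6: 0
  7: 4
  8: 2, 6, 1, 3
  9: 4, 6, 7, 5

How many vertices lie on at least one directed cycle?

7

A vertex is on a directed cycle iff it belongs to a strongly connected component of size ≥ 2 (or has a self-loop).
The vertices on cycles are {0, 1, 2, 5, 6, 8, 9} — 7 in total.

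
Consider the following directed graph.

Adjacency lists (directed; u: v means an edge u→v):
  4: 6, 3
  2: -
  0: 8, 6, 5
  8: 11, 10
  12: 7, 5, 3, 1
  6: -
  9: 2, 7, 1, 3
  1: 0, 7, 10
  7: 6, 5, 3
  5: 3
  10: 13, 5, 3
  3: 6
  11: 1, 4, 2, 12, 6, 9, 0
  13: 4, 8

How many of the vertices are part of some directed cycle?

8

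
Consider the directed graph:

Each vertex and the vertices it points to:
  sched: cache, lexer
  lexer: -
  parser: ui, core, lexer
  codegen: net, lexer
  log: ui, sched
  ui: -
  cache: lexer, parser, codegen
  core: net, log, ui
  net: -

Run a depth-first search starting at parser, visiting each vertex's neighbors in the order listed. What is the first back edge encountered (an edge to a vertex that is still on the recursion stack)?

DFS from parser (visiting each vertex's neighbors in the order listed); mark gray on enter, black on exit:
parser gray
  ui gray
  ui black
  core gray
    net gray
    net black
    log gray
      log→ui: ui black — skip
      sched gray
        cache gray
          lexer gray
          lexer black
          cache→parser: parser is gray → back edge
First back edge: cache → parser.

cache→parser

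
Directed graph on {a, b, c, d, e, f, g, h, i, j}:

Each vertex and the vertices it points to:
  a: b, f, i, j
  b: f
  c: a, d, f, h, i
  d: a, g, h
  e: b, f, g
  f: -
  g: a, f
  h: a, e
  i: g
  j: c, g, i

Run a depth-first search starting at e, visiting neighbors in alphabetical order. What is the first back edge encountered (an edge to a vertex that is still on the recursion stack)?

DFS from e (visiting neighbors in alphabetical order); mark gray on enter, black on exit:
e gray
  b gray
    f gray
    f black
  b black
  e→f: f black — skip
  g gray
    a gray
      a→b: b black — skip
      a→f: f black — skip
      i gray
        i→g: g is gray → back edge
First back edge: i → g.

i->g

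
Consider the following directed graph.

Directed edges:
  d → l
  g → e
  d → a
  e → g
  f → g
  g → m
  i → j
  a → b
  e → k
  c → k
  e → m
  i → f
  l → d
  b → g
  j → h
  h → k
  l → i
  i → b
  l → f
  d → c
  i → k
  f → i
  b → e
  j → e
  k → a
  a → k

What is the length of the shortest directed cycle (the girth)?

2

For each vertex v, BFS finds the shortest path from v back to v.
The shortest such closed walk is d → l → d, length 2.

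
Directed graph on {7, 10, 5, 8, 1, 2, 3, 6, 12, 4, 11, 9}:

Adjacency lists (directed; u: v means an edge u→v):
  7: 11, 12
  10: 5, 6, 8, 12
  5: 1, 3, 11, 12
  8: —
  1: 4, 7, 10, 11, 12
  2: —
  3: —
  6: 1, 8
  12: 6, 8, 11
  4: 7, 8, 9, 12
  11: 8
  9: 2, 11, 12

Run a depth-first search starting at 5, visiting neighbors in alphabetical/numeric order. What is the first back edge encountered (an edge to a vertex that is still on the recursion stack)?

6→1

DFS from 5 (visiting neighbors in alphabetical/numeric order); mark gray on enter, black on exit:
5 gray
  1 gray
    4 gray
      7 gray
        11 gray
          8 gray
          8 black
        11 black
        12 gray
          6 gray
            6→1: 1 is gray → back edge
First back edge: 6 → 1.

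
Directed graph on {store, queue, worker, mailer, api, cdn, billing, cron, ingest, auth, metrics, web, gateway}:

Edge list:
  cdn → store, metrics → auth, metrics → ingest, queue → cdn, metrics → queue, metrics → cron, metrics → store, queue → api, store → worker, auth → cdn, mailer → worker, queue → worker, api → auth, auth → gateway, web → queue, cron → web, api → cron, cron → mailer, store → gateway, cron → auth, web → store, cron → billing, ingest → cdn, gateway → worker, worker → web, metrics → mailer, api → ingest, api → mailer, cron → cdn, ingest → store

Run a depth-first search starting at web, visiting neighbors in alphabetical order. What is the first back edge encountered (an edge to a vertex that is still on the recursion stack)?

worker->web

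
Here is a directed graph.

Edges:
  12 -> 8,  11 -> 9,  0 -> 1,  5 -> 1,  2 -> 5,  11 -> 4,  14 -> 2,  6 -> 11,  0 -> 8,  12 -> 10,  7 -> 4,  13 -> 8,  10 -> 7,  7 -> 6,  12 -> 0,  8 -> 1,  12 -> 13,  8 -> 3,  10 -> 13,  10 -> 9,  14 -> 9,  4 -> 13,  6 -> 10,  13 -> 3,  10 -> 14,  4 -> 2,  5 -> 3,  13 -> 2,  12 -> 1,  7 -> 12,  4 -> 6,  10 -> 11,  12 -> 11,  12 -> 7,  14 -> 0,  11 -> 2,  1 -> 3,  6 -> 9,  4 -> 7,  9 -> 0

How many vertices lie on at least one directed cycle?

A vertex is on a directed cycle iff it belongs to a strongly connected component of size ≥ 2 (or has a self-loop).
The vertices on cycles are {4, 6, 7, 10, 11, 12} — 6 in total.

6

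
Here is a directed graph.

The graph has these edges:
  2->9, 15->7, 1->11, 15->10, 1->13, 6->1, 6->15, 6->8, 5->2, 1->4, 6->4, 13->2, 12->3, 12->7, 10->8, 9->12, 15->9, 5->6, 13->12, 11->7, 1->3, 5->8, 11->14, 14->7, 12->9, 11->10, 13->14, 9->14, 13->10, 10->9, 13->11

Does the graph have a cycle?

Yes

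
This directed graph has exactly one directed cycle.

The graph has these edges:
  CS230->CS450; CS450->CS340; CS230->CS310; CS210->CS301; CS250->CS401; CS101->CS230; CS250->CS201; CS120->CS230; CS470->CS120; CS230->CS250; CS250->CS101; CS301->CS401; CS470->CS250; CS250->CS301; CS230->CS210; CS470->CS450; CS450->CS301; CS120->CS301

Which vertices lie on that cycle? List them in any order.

CS101, CS230, CS250

DFS with gray/black marking from CS250:
CS250 gray
  CS101 gray
    CS230 gray
      CS310 gray
      CS310 black
      CS230→CS250: CS250 is gray → back edge
Back edge closes the cycle CS250 → CS101 → CS230 → CS250; its vertices are {CS101, CS230, CS250}.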